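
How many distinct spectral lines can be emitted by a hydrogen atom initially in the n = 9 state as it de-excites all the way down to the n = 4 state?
15

The electron can occupy levels n = 4, 5, ..., 9 during de-excitation — that is m = 9 - 4 + 1 = 6 distinct levels.

The number of distinct spectral lines equals the number of ways to choose 2 of these m levels (each pair gives one possible emission transition):

Number of lines = m(m-1)/2 = 6×5/2 = 15

These correspond to all possible transitions between the 6 levels:
9 → 8, 9 → 7, 9 → 6, 9 → 5, 9 → 4, 8 → 7, 8 → 6, 8 → 5...

Each transition produces a photon with a unique energy (and thus wavelength). This count does not depend on Z.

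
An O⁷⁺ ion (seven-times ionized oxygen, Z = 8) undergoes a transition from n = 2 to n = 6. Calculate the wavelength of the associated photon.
6.407333 nm

First, find the transition energy using E_n = -13.6057 Z² / n² eV:
E_2 = -13.6057 × 8² / 2² = -217.69120000 eV
E_6 = -13.6057 × 8² / 6² = -24.18791111 eV

Photon energy: |ΔE| = |E_6 - E_2| = 193.50328889 eV

Convert to wavelength using E = hc/λ with hc = 1239.84 eV·nm:
λ = hc/E = 1239.84 eV·nm / 193.50328889 eV
λ = 6.407333 nm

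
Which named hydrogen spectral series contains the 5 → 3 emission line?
Paschen series

The spectral series in hydrogen are named based on the final (lower) energy level:
- Lyman series: n_final = 1 (ultraviolet)
- Balmer series: n_final = 2 (visible/near-UV)
- Paschen series: n_final = 3 (infrared)
- Brackett series: n_final = 4 (infrared)
- Pfund series: n_final = 5 (far infrared)

Since this transition ends at n = 3, it belongs to the Paschen series.

For reference, this 5 → 3 line has photon energy
ΔE = 13.6057 eV × (1/3² - 1/5²) = 0.96751644444 eV,
corresponding to wavelength λ = hc/ΔE = 1239.84 eV·nm / 0.96751644444 eV = 1281.46659 nm in the infrared region.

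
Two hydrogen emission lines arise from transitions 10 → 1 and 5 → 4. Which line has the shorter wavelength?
10 → 1

Calculate the energy for each transition:

Transition 10 → 1:
ΔE₁ = |E_1 - E_10| = |-13.6057/1² - (-13.6057/10²)|
ΔE₁ = |-13.605700000000 - (-0.136057000000)| = 13.469643000 eV

Transition 5 → 4:
ΔE₂ = |E_4 - E_5| = |-13.6057/4² - (-13.6057/5²)|
ΔE₂ = |-0.850356250000 - (-0.544228000000)| = 0.306128250 eV

Since 13.469643000 eV > 0.306128250 eV, the transition 10 → 1 emits the more energetic photon.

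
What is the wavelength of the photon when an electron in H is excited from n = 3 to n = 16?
850.022 nm

First, find the transition energy using E_n = -13.6057 / n² eV:
E_3 = -13.6057 / 3² = -1.5117444 eV
E_16 = -13.6057 / 16² = -0.0531473 eV

Photon energy: |ΔE| = |E_16 - E_3| = 1.4585971 eV

Convert to wavelength using E = hc/λ with hc = 1239.84 eV·nm:
λ = hc/E = 1239.84 eV·nm / 1.4585971 eV
λ = 850.022 nm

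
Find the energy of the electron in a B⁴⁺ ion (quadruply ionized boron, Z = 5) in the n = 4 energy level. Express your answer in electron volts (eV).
-21.2589 eV

The energy levels of a hydrogen-like atom are given by:
E_n = -13.6057 Z² / n² eV  (with Z = 5 for B⁴⁺)

For n = 4:
E_4 = -13.6057 × 5² / 4²
E_4 = -13.6057 × 25 / 16
E_4 = -21.2589 eV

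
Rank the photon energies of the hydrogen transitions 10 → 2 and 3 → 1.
3 → 1

Calculate the energy for each transition:

Transition 10 → 2:
ΔE₁ = |E_2 - E_10| = |-13.6057/2² - (-13.6057/10²)|
ΔE₁ = |-3.40142500000 - (-0.13605700000)| = 3.26536800 eV

Transition 3 → 1:
ΔE₂ = |E_1 - E_3| = |-13.6057/1² - (-13.6057/3²)|
ΔE₂ = |-13.60570000000 - (-1.51174444444)| = 12.09395556 eV

Since 12.09395556 eV > 3.26536800 eV, the transition 3 → 1 emits the more energetic photon.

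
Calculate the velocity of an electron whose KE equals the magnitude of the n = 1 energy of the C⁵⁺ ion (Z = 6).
1.31e+07 m/s (or 4.378401% of c)

The binding energy at n = 1 for C⁵⁺ is:
E_1 = -13.6057 × 6²/1² = -489.80520000 eV
|E_1| = 489.80520000 eV

Convert to Joules:
KE = 489.80520000 eV × (1.602177 × 10⁻¹⁹ J/eV) = 7.8475e-17 J

Using KE = ½mv²:
v = √(2·KE/m_e)
v = √(2 × 7.8475e-17 J / 9.10938 × 10⁻³¹ kg)
v = 1.31e+07 m/s

This is approximately 4.378401% the speed of light.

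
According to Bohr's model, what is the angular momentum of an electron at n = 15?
1.5819e-33 J·s (or 15ℏ)

In the Bohr model, angular momentum is quantized:
L = nℏ

where ℏ = h/(2π) = 1.054572e-34 J·s

For n = 15:
L = 15 × 1.054572e-34 J·s
L = 1.5819e-33 J·s

This can also be written as L = 15ℏ.
The angular momentum is an integer multiple of the reduced Planck constant.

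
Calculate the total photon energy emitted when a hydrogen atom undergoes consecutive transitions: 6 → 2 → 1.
13.2278 eV

The energy levels of hydrogen are E_n = -13.6057 / n² eV.

First transition (6 → 2):
ΔE₁ = |E_2 - E_6|
ΔE₁ = |-3.4014250000 - (-0.3779361111)| = 3.0234889 eV

Second transition (2 → 1):
ΔE₂ = |E_1 - E_2|
ΔE₂ = |-13.6057000000 - (-3.4014250000)| = 10.2042750 eV

Total energy released:
E_total = ΔE₁ + ΔE₂ = 3.0234889 + 10.2042750 = 13.2278 eV

Note: This equals the direct transition 6 → 1: 13.2278 eV ✓
Energy is conserved regardless of the path taken.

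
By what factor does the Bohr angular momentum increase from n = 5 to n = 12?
2.400000

In the Bohr model, L_n = nℏ, so the ratio is purely the ratio of quantum numbers:

L_12/L_5 = 12ℏ / 5ℏ = 12/5 = 2.400000

The angular momentum scales linearly with n.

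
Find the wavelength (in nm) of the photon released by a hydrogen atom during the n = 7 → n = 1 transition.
93.03 nm

First, find the transition energy using E_n = -13.6057 / n² eV:
E_7 = -13.6057 / 7² = -0.2777 eV
E_1 = -13.6057 / 1² = -13.6057 eV

Photon energy: |ΔE| = |E_1 - E_7| = 13.3280 eV

Convert to wavelength using E = hc/λ with hc = 1239.84 eV·nm:
λ = hc/E = 1239.84 eV·nm / 13.3280 eV
λ = 93.03 nm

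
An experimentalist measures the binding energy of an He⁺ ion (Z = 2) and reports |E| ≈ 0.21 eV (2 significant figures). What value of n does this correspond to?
n = 16

The exact energy levels follow E_n = -13.6057 Z² / n² eV with Z = 2.

The measured value (-0.21 eV) is reported to only 2 significant figures, so we must test candidate n values and see which one matches to that precision.

Candidate energies:
  n = 14:  E = -13.6057 × 2² / 14² = -0.27767 eV
  n = 15:  E = -13.6057 × 2² / 15² = -0.24188 eV
  n = 16:  E = -13.6057 × 2² / 16² = -0.21259 eV  ← matches
  n = 17:  E = -13.6057 × 2² / 17² = -0.18831 eV
  n = 18:  E = -13.6057 × 2² / 18² = -0.16797 eV

Checking against the measurement of -0.21 eV (2 sig figs), only n = 16 agrees:
E_16 = -0.21259 eV, which rounds to -0.21 eV ✓

Therefore n = 16.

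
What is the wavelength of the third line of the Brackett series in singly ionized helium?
541.236 nm

The lines of a series are numbered from the longest wavelength (smallest ΔE) outward; the third line is the transition from n = n_f + 3 to n_f.
The Brackett series has all transitions ending at n_f = 4.

For He⁺ (Z = 2), the third line (γ-line) is the jump from n = 7 to n = 4:
E_7 = -13.6057 × 2² / 7² = -1.1106694 eV
E_4 = -13.6057 × 2² / 4² = -3.4014250 eV
ΔE = E_7 - E_4 = 2.2907556 eV

λ = hc/E = 1239.84 eV·nm / 2.2907556 eV
λ = 541.236 nm

This is the γ-line of the Brackett series in He⁺.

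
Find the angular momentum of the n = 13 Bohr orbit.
1.3709e-33 J·s (or 13ℏ)

In the Bohr model, angular momentum is quantized:
L = nℏ

where ℏ = h/(2π) = 1.054572e-34 J·s

For n = 13:
L = 13 × 1.054572e-34 J·s
L = 1.3709e-33 J·s

This can also be written as L = 13ℏ.
The angular momentum is an integer multiple of the reduced Planck constant.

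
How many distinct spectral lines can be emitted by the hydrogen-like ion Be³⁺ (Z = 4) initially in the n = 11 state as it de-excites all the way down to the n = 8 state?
6

The electron can occupy levels n = 8, 9, ..., 11 during de-excitation — that is m = 11 - 8 + 1 = 4 distinct levels.

The number of distinct spectral lines equals the number of ways to choose 2 of these m levels (each pair gives one possible emission transition):

Number of lines = m(m-1)/2 = 4×3/2 = 6

These correspond to all possible transitions between the 4 levels:
11 → 10, 11 → 9, 11 → 8, 10 → 9, 10 → 8, 9 → 8

Each transition produces a photon with a unique energy (and thus wavelength). This count does not depend on Z.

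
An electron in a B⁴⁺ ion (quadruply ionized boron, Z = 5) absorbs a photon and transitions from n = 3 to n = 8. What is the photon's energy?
32.47888 eV

The energy levels of a hydrogen-like atom are E_n = -13.6057 Z² eV / n².

Energy at n = 3: E_3 = -13.6057 × 5² / 3² = -37.79361111 eV
Energy at n = 8: E_8 = -13.6057 × 5² / 8² = -5.31472656 eV

The excitation energy is the difference:
ΔE = E_8 - E_3
ΔE = -5.31472656 - (-37.79361111)
ΔE = 32.47888 eV

Since this is positive, energy must be absorbed (photon absorption).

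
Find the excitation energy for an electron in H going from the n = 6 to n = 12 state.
0.283 eV

The energy levels of a hydrogen-like atom are E_n = -13.6057 eV / n².

Energy at n = 6: E_6 = -13.6057 / 6² = -0.377936 eV
Energy at n = 12: E_12 = -13.6057 / 12² = -0.094484 eV

The excitation energy is the difference:
ΔE = E_12 - E_6
ΔE = -0.094484 - (-0.377936)
ΔE = 0.283 eV

Since this is positive, energy must be absorbed (photon absorption).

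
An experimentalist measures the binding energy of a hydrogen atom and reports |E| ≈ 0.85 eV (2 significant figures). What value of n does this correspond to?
n = 4

The exact energy levels follow E_n = -13.6057 eV / n².

The measured value (-0.85 eV) is reported to only 2 significant figures, so we must test candidate n values and see which one matches to that precision.

Candidate energies:
  n = 2:  E = -13.6057/2² = -3.401425 eV
  n = 3:  E = -13.6057/3² = -1.511744 eV
  n = 4:  E = -13.6057/4² = -0.850356 eV  ← matches
  n = 5:  E = -13.6057/5² = -0.544228 eV
  n = 6:  E = -13.6057/6² = -0.377936 eV

Checking against the measurement of -0.85 eV (2 sig figs), only n = 4 agrees:
E_4 = -0.850356 eV, which rounds to -0.85 eV ✓

Therefore n = 4.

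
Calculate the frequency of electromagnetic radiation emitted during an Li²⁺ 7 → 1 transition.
2.9004e+16 Hz

First, find the transition energy:
E_7 = -13.6057 × 3² / 7² = -2.49901 eV
E_1 = -13.6057 × 3² / 1² = -122.45130 eV
|ΔE| = |E_1 - E_7| = 119.95229 eV

Convert to Joules: E = 119.95229 eV × (1.602177 × 10⁻¹⁹ J/eV) = 1.921848e-17 J

Using E = hf:
f = E/h = 1.921848e-17 J / (6.62607 × 10⁻³⁴ J·s)
f = 2.9004e+16 Hz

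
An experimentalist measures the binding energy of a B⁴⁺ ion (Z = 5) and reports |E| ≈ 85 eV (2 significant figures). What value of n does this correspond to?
n = 2

The exact energy levels follow E_n = -13.6057 Z² / n² eV with Z = 5.

The measured value (-85 eV) is reported to only 2 significant figures, so we must test candidate n values and see which one matches to that precision.

Candidate energies:
  n = 1:  E = -13.6057 × 5² / 1² = -340.14250 eV
  n = 2:  E = -13.6057 × 5² / 2² = -85.03563 eV  ← matches
  n = 3:  E = -13.6057 × 5² / 3² = -37.79361 eV
  n = 4:  E = -13.6057 × 5² / 4² = -21.25891 eV

Checking against the measurement of -85 eV (2 sig figs), only n = 2 agrees:
E_2 = -85.03563 eV, which rounds to -85 eV ✓

Therefore n = 2.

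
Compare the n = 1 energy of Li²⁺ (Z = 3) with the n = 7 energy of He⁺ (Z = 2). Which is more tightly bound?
Li²⁺ at n = 1 (E = -122.451 eV)

Using E_n = -13.6057 Z² / n² eV:

Li²⁺ (Z = 3) at n = 1:
E = -13.6057 × 3² / 1² = -13.6057 × 9 / 1 = -122.451300 eV

He⁺ (Z = 2) at n = 7:
E = -13.6057 × 2² / 7² = -13.6057 × 4 / 49 = -1.110669 eV

Since -122.451300 eV < -1.110669 eV,
Li²⁺ at n = 1 is more tightly bound (requires more energy to ionize).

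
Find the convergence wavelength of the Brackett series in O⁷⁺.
22.78163 nm

The series limit corresponds to the transition from n = ∞ to n = 4.
This is the highest energy (shortest wavelength) transition in the Brackett series.

E_∞ = 0 eV
E_4 = -13.6057 × 8² / 4² = -54.4228000 eV

Energy at series limit:
ΔE = E_∞ - E_4 = 0 - (-54.4228000) = 54.4228000 eV
λ = hc/E = 1239.84 eV·nm / 54.4228000 eV = 22.78163 nm

This energy equals the ionization energy from the n = 4 state of O⁷⁺.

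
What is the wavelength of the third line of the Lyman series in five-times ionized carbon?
2.7000 nm

The lines of a series are numbered from the longest wavelength (smallest ΔE) outward; the third line is the transition from n = n_f + 3 to n_f.
The Lyman series has all transitions ending at n_f = 1.

For C⁵⁺ (Z = 6), the third line (γ-line) is the jump from n = 4 to n = 1:
E_4 = -13.6057 × 6² / 4² = -30.612825 eV
E_1 = -13.6057 × 6² / 1² = -489.805200 eV
ΔE = E_4 - E_1 = 459.192375 eV

λ = hc/E = 1239.84 eV·nm / 459.192375 eV
λ = 2.7000 nm

This is the γ-line of the Lyman series in C⁵⁺.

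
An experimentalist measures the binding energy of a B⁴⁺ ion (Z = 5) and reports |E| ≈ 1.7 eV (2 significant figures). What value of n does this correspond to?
n = 14

The exact energy levels follow E_n = -13.6057 Z² / n² eV with Z = 5.

The measured value (-1.7 eV) is reported to only 2 significant figures, so we must test candidate n values and see which one matches to that precision.

Candidate energies:
  n = 12:  E = -13.6057 × 5² / 12² = -2.362101 eV
  n = 13:  E = -13.6057 × 5² / 13² = -2.012678 eV
  n = 14:  E = -13.6057 × 5² / 14² = -1.735421 eV  ← matches
  n = 15:  E = -13.6057 × 5² / 15² = -1.511744 eV
  n = 16:  E = -13.6057 × 5² / 16² = -1.328682 eV

Checking against the measurement of -1.7 eV (2 sig figs), only n = 14 agrees:
E_14 = -1.735421 eV, which rounds to -1.7 eV ✓

Therefore n = 14.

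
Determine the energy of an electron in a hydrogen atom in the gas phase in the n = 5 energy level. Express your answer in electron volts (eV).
-0.5442 eV

The energy levels of a hydrogen-like atom are given by:
E_n = -13.6057 eV / n²

For n = 5:
E_5 = -13.6057 eV / 5²
E_5 = -13.6057 eV / 25
E_5 = -0.5442 eV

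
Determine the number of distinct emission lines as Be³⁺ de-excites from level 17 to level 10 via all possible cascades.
28

The electron can occupy levels n = 10, 11, ..., 17 during de-excitation — that is m = 17 - 10 + 1 = 8 distinct levels.

The number of distinct spectral lines equals the number of ways to choose 2 of these m levels (each pair gives one possible emission transition):

Number of lines = m(m-1)/2 = 8×7/2 = 28

These correspond to all possible transitions between the 8 levels:
17 → 16, 17 → 15, 17 → 14, 17 → 13, 17 → 12, 17 → 11, 17 → 10, 16 → 15...

Each transition produces a photon with a unique energy (and thus wavelength). This count does not depend on Z.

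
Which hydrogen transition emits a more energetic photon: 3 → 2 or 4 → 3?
3 → 2

Calculate the energy for each transition:

Transition 3 → 2:
ΔE₁ = |E_2 - E_3| = |-13.6057/2² - (-13.6057/3²)|
ΔE₁ = |-3.40142500 - (-1.51174444)| = 1.88968 eV

Transition 4 → 3:
ΔE₂ = |E_3 - E_4| = |-13.6057/3² - (-13.6057/4²)|
ΔE₂ = |-1.51174444 - (-0.85035625)| = 0.66139 eV

Since 1.88968 eV > 0.66139 eV, the transition 3 → 2 emits the more energetic photon.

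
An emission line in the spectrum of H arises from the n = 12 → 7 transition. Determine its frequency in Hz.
4.42935e+13 Hz

First, find the transition energy:
E_12 = -13.6057 / 12² = -0.094484028 eV
E_7 = -13.6057 / 7² = -0.277667347 eV
|ΔE| = |E_7 - E_12| = 0.183183319 eV

Convert to Joules: E = 0.183183319 eV × (1.602177 × 10⁻¹⁹ J/eV) = 2.9349210e-20 J

Using E = hf:
f = E/h = 2.9349210e-20 J / (6.62607 × 10⁻³⁴ J·s)
f = 4.42935e+13 Hz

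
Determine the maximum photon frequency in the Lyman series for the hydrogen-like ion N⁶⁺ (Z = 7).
1.612e+17 Hz

The series limit corresponds to the transition from n = ∞ to n = 1.
This is the highest energy (shortest wavelength) transition in the Lyman series.

E_∞ = 0 eV
E_1 = -13.6057 × 7² / 1² = -666.67930000 eV

Energy at series limit:
ΔE = E_∞ - E_1 = 0 - (-666.67930000) = 666.67930000 eV
E = 666.67930000 eV × (1.602177 × 10⁻¹⁹ J/eV) = 1.06814e-16 J
f = E/h = 1.06814e-16 J / (6.62607 × 10⁻³⁴ J·s) = 1.612e+17 Hz

This energy equals the ionization energy from the n = 1 state of N⁶⁺.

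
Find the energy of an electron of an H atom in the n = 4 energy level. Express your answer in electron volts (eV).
-0.8504 eV

The energy levels of a hydrogen-like atom are given by:
E_n = -13.6057 eV / n²

For n = 4:
E_4 = -13.6057 eV / 4²
E_4 = -13.6057 eV / 16
E_4 = -0.8504 eV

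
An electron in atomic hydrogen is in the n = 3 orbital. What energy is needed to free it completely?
1.51174 eV

The ionization energy is the energy needed to remove the electron completely (n → ∞).

For hydrogen, E_n = -13.6057 eV / n².

At n = 3: E_3 = -13.6057 / 3² = -1.51174444 eV
At n = ∞: E_∞ = 0 eV

Ionization energy = E_∞ - E_3 = 0 - (-1.51174444) = 1.51174444 eV
Ionization energy ≈ 1.51174 eV

This is also called the binding energy of the electron in state n = 3.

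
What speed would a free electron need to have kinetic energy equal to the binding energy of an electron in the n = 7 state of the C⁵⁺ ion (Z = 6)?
1.88e+06 m/s (or 0.625480% of c)

The binding energy at n = 7 for C⁵⁺ is:
E_7 = -13.6057 × 6²/7² = -9.99602449 eV
|E_7| = 9.99602449 eV

Convert to Joules:
KE = 9.99602449 eV × (1.602177 × 10⁻¹⁹ J/eV) = 1.6015e-18 J

Using KE = ½mv²:
v = √(2·KE/m_e)
v = √(2 × 1.6015e-18 J / 9.10938 × 10⁻³¹ kg)
v = 1.88e+06 m/s

This is approximately 0.625480% the speed of light.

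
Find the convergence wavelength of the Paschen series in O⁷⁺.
12.814666 nm

The series limit corresponds to the transition from n = ∞ to n = 3.
This is the highest energy (shortest wavelength) transition in the Paschen series.

E_∞ = 0 eV
E_3 = -13.6057 × 8² / 3² = -96.75164444 eV

Energy at series limit:
ΔE = E_∞ - E_3 = 0 - (-96.75164444) = 96.75164444 eV
λ = hc/E = 1239.84 eV·nm / 96.75164444 eV = 12.814666 nm

This energy equals the ionization energy from the n = 3 state of O⁷⁺.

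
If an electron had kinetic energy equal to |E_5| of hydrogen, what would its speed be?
4.3754e+05 m/s (or 0.146% of c)

The binding energy at n = 5 for hydrogen is:
E_5 = -13.6057/5² = -0.54422800 eV
|E_5| = 0.54422800 eV

Convert to Joules:
KE = 0.54422800 eV × (1.602177 × 10⁻¹⁹ J/eV) = 8.719496e-20 J

Using KE = ½mv²:
v = √(2·KE/m_e)
v = √(2 × 8.719496e-20 J / 9.10938 × 10⁻³¹ kg)
v = 4.3754e+05 m/s

This is approximately 0.146% the speed of light.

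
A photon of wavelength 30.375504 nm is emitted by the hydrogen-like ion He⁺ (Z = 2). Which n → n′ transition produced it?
n = 2 → n = 1

First, find the photon energy from the wavelength (hc = 1239.84 eV·nm):
E = hc/λ = 1239.84 eV·nm / 30.375504 nm = 40.817101 eV

The energy levels of He⁺ satisfy E_n = -13.6057 × 2² / n² eV, so an emission n_i → n_f releases
ΔE = 13.6057 × 2² × (1/n_f² − 1/n_i²) eV.

Setting ΔE equal to the photon energy:
1/n_f² − 1/n_i² = 40.817101 / (13.6057 × 2²) = 0.75000002

Since 1/n_i² must be positive, we need 1/n_f² > 0.75000002, i.e. n_f ≤ 1. For each allowed n_f, solve n_i = (1/n_f² − 0.75000002)^(−1/2) and check whether it is a whole number:
  n_f = 1: 1/n_i² = 1.00000000 − 0.75000002 = 0.24999998 → n_i = 2.000  → integer, n_i = 2 ✓

Only n_f = 1 gives an integer upper level, n_i = 2.

The transition is from n = 2 to n = 1 (emission).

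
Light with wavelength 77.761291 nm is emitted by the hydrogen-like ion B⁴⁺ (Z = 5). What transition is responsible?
n = 8 → n = 4

First, find the photon energy from the wavelength (hc = 1239.84 eV·nm):
E = hc/λ = 1239.84 eV·nm / 77.761291 nm = 15.944180 eV

The energy levels of B⁴⁺ satisfy E_n = -13.6057 × 5² / n² eV, so an emission n_i → n_f releases
ΔE = 13.6057 × 5² × (1/n_f² − 1/n_i²) eV.

Setting ΔE equal to the photon energy:
1/n_f² − 1/n_i² = 15.944180 / (13.6057 × 5²) = 0.046875001

Since 1/n_i² must be positive, we need 1/n_f² > 0.046875001, i.e. n_f ≤ 4. For each allowed n_f, solve n_i = (1/n_f² − 0.046875001)^(−1/2) and check whether it is a whole number:
  n_f = 1: 1/n_i² = 1.000000000 − 0.046875001 = 0.953124999 → n_i = 1.024  (not an integer) ✗
  n_f = 2: 1/n_i² = 0.250000000 − 0.046875001 = 0.203124999 → n_i = 2.219  (not an integer) ✗
  n_f = 3: 1/n_i² = 0.111111111 − 0.046875001 = 0.064236110 → n_i = 3.946  (not an integer) ✗
  n_f = 4: 1/n_i² = 0.062500000 − 0.046875001 = 0.015624999 → n_i = 8.000  → integer, n_i = 8 ✓

Only n_f = 4 gives an integer upper level, n_i = 8.

The transition is from n = 8 to n = 4 (emission).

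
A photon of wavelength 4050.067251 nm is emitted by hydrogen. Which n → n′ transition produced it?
n = 5 → n = 4

First, find the photon energy from the wavelength (hc = 1239.84 eV·nm):
E = hc/λ = 1239.84 eV·nm / 4050.067251 nm = 0.30612825 eV

The energy levels of hydrogen satisfy E_n = -13.6057 / n² eV, so an emission n_i → n_f releases
ΔE = 13.6057 × (1/n_f² − 1/n_i²) eV.

Setting ΔE equal to the photon energy:
1/n_f² − 1/n_i² = 0.30612825 / 13.6057 = 0.022500000

Since 1/n_i² must be positive, we need 1/n_f² > 0.022500000, i.e. n_f ≤ 6. For each allowed n_f, solve n_i = (1/n_f² − 0.022500000)^(−1/2) and check whether it is a whole number:
  n_f = 1: 1/n_i² = 1.000000000 − 0.022500000 = 0.977500000 → n_i = 1.011  (not an integer) ✗
  n_f = 2: 1/n_i² = 0.250000000 − 0.022500000 = 0.227500000 → n_i = 2.097  (not an integer) ✗
  n_f = 3: 1/n_i² = 0.111111111 − 0.022500000 = 0.088611111 → n_i = 3.359  (not an integer) ✗
  n_f = 4: 1/n_i² = 0.062500000 − 0.022500000 = 0.040000000 → n_i = 5.000  → integer, n_i = 5 ✓
  n_f = 5: 1/n_i² = 0.040000000 − 0.022500000 = 0.017500000 → n_i = 7.559  (not an integer) ✗
  n_f = 6: 1/n_i² = 0.027777778 − 0.022500000 = 0.005277778 → n_i = 13.765  (not an integer) ✗

Only n_f = 4 gives an integer upper level, n_i = 5.

The transition is from n = 5 to n = 4 (emission).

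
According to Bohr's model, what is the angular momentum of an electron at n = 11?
1.16003e-33 J·s (or 11ℏ)

In the Bohr model, angular momentum is quantized:
L = nℏ

where ℏ = h/(2π) = 1.0545718e-34 J·s

For n = 11:
L = 11 × 1.0545718e-34 J·s
L = 1.16003e-33 J·s

This can also be written as L = 11ℏ.
The angular momentum is an integer multiple of the reduced Planck constant.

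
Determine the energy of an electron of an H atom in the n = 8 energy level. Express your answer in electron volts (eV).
-0.2126 eV

The energy levels of a hydrogen-like atom are given by:
E_n = -13.6057 eV / n²

For n = 8:
E_8 = -13.6057 eV / 8²
E_8 = -13.6057 eV / 64
E_8 = -0.2126 eV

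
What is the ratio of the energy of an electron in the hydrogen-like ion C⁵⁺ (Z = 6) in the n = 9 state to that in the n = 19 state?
4.457

Using E_n = -13.6057 Z² / n² eV with Z = 6:

E_9 = -13.6057 × 6² / 9² = -489.8052 / 81 = -6.046977778 eV
E_19 = -13.6057 × 6² / 19² = -489.8052 / 361 = -1.356801108 eV

The ratio is:
E_9/E_19 = (-6.046977778) / (-1.356801108)
E_9/E_19 = (-489.8052/81) / (-489.8052/361)
E_9/E_19 = 361/81
E_9/E_19 = 4.457
(Note: the Z² factors cancel in the ratio.)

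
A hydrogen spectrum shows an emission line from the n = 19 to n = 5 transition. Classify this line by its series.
Pfund series

The spectral series in hydrogen are named based on the final (lower) energy level:
- Lyman series: n_final = 1 (ultraviolet)
- Balmer series: n_final = 2 (visible/near-UV)
- Paschen series: n_final = 3 (infrared)
- Brackett series: n_final = 4 (infrared)
- Pfund series: n_final = 5 (far infrared)

Since this transition ends at n = 5, it belongs to the Pfund series.

For reference, this 19 → 5 line has photon energy
ΔE = 13.6057 eV × (1/5² - 1/19²) = 0.50653908033 eV,
corresponding to wavelength λ = hc/ΔE = 1239.84 eV·nm / 0.50653908033 eV = 2447.66899 nm in the far infrared region.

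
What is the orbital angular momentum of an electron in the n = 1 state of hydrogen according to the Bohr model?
1.0546e-34 J·s (or 1ℏ)

In the Bohr model, angular momentum is quantized:
L = nℏ

where ℏ = h/(2π) = 1.054572e-34 J·s

For n = 1:
L = 1 × 1.054572e-34 J·s
L = 1.0546e-34 J·s

This can also be written as L = 1ℏ.
The angular momentum is an integer multiple of the reduced Planck constant.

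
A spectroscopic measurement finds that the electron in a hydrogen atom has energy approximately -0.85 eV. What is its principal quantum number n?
n = 4

The exact energy levels follow E_n = -13.6057 eV / n².

The measured value (-0.85 eV) is reported to only 2 significant figures, so we must test candidate n values and see which one matches to that precision.

Candidate energies:
  n = 2:  E = -13.6057/2² = -3.40143 eV
  n = 3:  E = -13.6057/3² = -1.51174 eV
  n = 4:  E = -13.6057/4² = -0.85036 eV  ← matches
  n = 5:  E = -13.6057/5² = -0.54423 eV
  n = 6:  E = -13.6057/6² = -0.37794 eV

Checking against the measurement of -0.85 eV (2 sig figs), only n = 4 agrees:
E_4 = -0.85036 eV, which rounds to -0.85 eV ✓

Therefore n = 4.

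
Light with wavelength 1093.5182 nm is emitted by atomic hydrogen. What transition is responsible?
n = 6 → n = 3

First, find the photon energy from the wavelength (hc = 1239.84 eV·nm):
E = hc/λ = 1239.84 eV·nm / 1093.5182 nm = 1.1338083 eV

The energy levels of hydrogen satisfy E_n = -13.6057 / n² eV, so an emission n_i → n_f releases
ΔE = 13.6057 × (1/n_f² − 1/n_i²) eV.

Setting ΔE equal to the photon energy:
1/n_f² − 1/n_i² = 1.1338083 / 13.6057 = 0.083333331

Since 1/n_i² must be positive, we need 1/n_f² > 0.083333331, i.e. n_f ≤ 3. For each allowed n_f, solve n_i = (1/n_f² − 0.083333331)^(−1/2) and check whether it is a whole number:
  n_f = 1: 1/n_i² = 1.000000000 − 0.083333331 = 0.916666669 → n_i = 1.044  (not an integer) ✗
  n_f = 2: 1/n_i² = 0.250000000 − 0.083333331 = 0.166666669 → n_i = 2.449  (not an integer) ✗
  n_f = 3: 1/n_i² = 0.111111111 − 0.083333331 = 0.027777780 → n_i = 6.000  → integer, n_i = 6 ✓

Only n_f = 3 gives an integer upper level, n_i = 6.

The transition is from n = 6 to n = 3 (emission).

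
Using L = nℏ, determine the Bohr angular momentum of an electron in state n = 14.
1.48e-33 J·s (or 14ℏ)

In the Bohr model, angular momentum is quantized:
L = nℏ

where ℏ = h/(2π) = 1.0546e-34 J·s

For n = 14:
L = 14 × 1.0546e-34 J·s
L = 1.48e-33 J·s

This can also be written as L = 14ℏ.
The angular momentum is an integer multiple of the reduced Planck constant.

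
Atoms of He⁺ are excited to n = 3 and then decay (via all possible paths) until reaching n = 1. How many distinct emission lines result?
3

The electron can occupy levels n = 1, 2, ..., 3 during de-excitation — that is m = 3 - 1 + 1 = 3 distinct levels.

The number of distinct spectral lines equals the number of ways to choose 2 of these m levels (each pair gives one possible emission transition):

Number of lines = m(m-1)/2 = 3×2/2 = 3

These correspond to all possible transitions between the 3 levels:
3 → 2, 3 → 1, 2 → 1

Each transition produces a photon with a unique energy (and thus wavelength). This count does not depend on Z.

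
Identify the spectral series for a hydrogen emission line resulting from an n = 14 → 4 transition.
Brackett series

The spectral series in hydrogen are named based on the final (lower) energy level:
- Lyman series: n_final = 1 (ultraviolet)
- Balmer series: n_final = 2 (visible/near-UV)
- Paschen series: n_final = 3 (infrared)
- Brackett series: n_final = 4 (infrared)
- Pfund series: n_final = 5 (far infrared)

Since this transition ends at n = 4, it belongs to the Brackett series.

For reference, this 14 → 4 line has photon energy
ΔE = 13.6057 eV × (1/4² - 1/14²) = 0.78093941327 eV,
corresponding to wavelength λ = hc/ΔE = 1239.84 eV·nm / 0.78093941327 eV = 1587.62636 nm in the infrared region.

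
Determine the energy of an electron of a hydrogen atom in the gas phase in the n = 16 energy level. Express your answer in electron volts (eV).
-0.05 eV

The energy levels of a hydrogen-like atom are given by:
E_n = -13.6057 eV / n²

For n = 16:
E_16 = -13.6057 eV / 16²
E_16 = -13.6057 eV / 256
E_16 = -0.05 eV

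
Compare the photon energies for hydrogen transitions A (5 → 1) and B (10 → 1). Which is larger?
10 → 1

Calculate the energy for each transition:

Transition 5 → 1:
ΔE₁ = |E_1 - E_5| = |-13.6057/1² - (-13.6057/5²)|
ΔE₁ = |-13.60570000000 - (-0.54422800000)| = 13.06147200 eV

Transition 10 → 1:
ΔE₂ = |E_1 - E_10| = |-13.6057/1² - (-13.6057/10²)|
ΔE₂ = |-13.60570000000 - (-0.13605700000)| = 13.46964300 eV

Since 13.46964300 eV > 13.06147200 eV, the transition 10 → 1 emits the more energetic photon.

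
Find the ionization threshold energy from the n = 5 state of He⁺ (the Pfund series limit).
2.18 eV

The series limit corresponds to the transition from n = ∞ to n = 5.
This is the highest energy (shortest wavelength) transition in the Pfund series.

E_∞ = 0 eV
E_5 = -13.6057 × 2² / 5² = -2.18 eV

Energy at series limit:
ΔE = E_∞ - E_5 = 0 - (-2.18) = 2.18 eV

This energy equals the ionization energy from the n = 5 state of He⁺.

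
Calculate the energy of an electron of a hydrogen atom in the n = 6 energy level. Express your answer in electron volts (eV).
-0.3779 eV

The energy levels of a hydrogen-like atom are given by:
E_n = -13.6057 eV / n²

For n = 6:
E_6 = -13.6057 eV / 6²
E_6 = -13.6057 eV / 36
E_6 = -0.3779 eV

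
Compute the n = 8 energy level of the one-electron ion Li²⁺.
-1.91 eV

For hydrogen-like ions, the energy levels scale with Z²:
E_n = -13.6057 Z² / n² eV

For Li²⁺ (Z = 3) at n = 8:
E_8 = -13.6057 × 3² / 8²
E_8 = -13.6057 × 9 / 64
E_8 = -122.4513 / 64
E_8 = -1.91 eV

The energy is 9 times more negative than hydrogen at the same n due to the stronger nuclear charge.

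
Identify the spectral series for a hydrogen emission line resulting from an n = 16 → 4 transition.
Brackett series

The spectral series in hydrogen are named based on the final (lower) energy level:
- Lyman series: n_final = 1 (ultraviolet)
- Balmer series: n_final = 2 (visible/near-UV)
- Paschen series: n_final = 3 (infrared)
- Brackett series: n_final = 4 (infrared)
- Pfund series: n_final = 5 (far infrared)

Since this transition ends at n = 4, it belongs to the Brackett series.

For reference, this 16 → 4 line has photon energy
ΔE = 13.6057 eV × (1/4² - 1/16²) = 0.79720898438 eV,
corresponding to wavelength λ = hc/ΔE = 1239.84 eV·nm / 0.79720898438 eV = 1555.22582 nm in the infrared region.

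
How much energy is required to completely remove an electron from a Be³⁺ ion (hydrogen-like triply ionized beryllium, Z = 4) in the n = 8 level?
3.40143 eV

The ionization energy is the energy needed to remove the electron completely (n → ∞).

For a hydrogen-like ion with Z = 4, E_n = -13.6057 Z² / n² eV.

At n = 8: E_8 = -13.6057 × 4² / 8² = -3.40142500 eV
At n = ∞: E_∞ = 0 eV

Ionization energy = E_∞ - E_8 = 0 - (-3.40142500) = 3.40142500 eV
Ionization energy ≈ 3.40143 eV

This is also called the binding energy of the electron in state n = 8.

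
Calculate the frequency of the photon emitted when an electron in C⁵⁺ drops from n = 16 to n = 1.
1.1797e+17 Hz

First, find the transition energy:
E_16 = -13.6057 × 6² / 16² = -1.91330156 eV
E_1 = -13.6057 × 6² / 1² = -489.80520000 eV
|ΔE| = |E_1 - E_16| = 487.89189844 eV

Convert to Joules: E = 487.89189844 eV × (1.602177 × 10⁻¹⁹ J/eV) = 7.816892e-17 J

Using E = hf:
f = E/h = 7.816892e-17 J / (6.62607 × 10⁻³⁴ J·s)
f = 1.1797e+17 Hz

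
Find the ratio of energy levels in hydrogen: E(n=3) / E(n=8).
7.1111

Using E_n = -13.6057 Z² / n² eV with Z = 1:

E_3 = -13.6057 / 3² = -13.6057 / 9 = -1.5117444444 eV
E_8 = -13.6057 / 8² = -13.6057 / 64 = -0.2125890625 eV

The ratio is:
E_3/E_8 = (-1.5117444444) / (-0.2125890625)
E_3/E_8 = (-13.6057/9) / (-13.6057/64)
E_3/E_8 = 64/9
E_3/E_8 = 7.1111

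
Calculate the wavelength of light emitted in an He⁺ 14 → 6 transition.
1004.670 nm

First, find the transition energy using E_n = -13.6057 Z² / n² eV:
E_14 = -13.6057 × 2² / 14² = -0.27766735 eV
E_6 = -13.6057 × 2² / 6² = -1.51174444 eV

Photon energy: |ΔE| = |E_6 - E_14| = 1.23407709 eV

Convert to wavelength using E = hc/λ with hc = 1239.84 eV·nm:
λ = hc/E = 1239.84 eV·nm / 1.23407709 eV
λ = 1004.670 nm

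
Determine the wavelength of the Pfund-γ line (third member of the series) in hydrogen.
3738.524 nm

The lines of a series are numbered from the longest wavelength (smallest ΔE) outward; the third line is the transition from n = n_f + 3 to n_f.
The Pfund series has all transitions ending at n_f = 5.

For H, the third line (γ-line) is the jump from n = 8 to n = 5:
E_8 = -13.6057 / 8² = -0.212589063 eV
E_5 = -13.6057 / 5² = -0.544228000 eV
ΔE = E_8 - E_5 = 0.331638937 eV

λ = hc/E = 1239.84 eV·nm / 0.331638937 eV
λ = 3738.524 nm

This is the γ-line of the Pfund series in H.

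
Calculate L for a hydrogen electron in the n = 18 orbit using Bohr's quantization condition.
1.8982e-33 J·s (or 18ℏ)

In the Bohr model, angular momentum is quantized:
L = nℏ

where ℏ = h/(2π) = 1.054572e-34 J·s

For n = 18:
L = 18 × 1.054572e-34 J·s
L = 1.8982e-33 J·s

This can also be written as L = 18ℏ.
The angular momentum is an integer multiple of the reduced Planck constant.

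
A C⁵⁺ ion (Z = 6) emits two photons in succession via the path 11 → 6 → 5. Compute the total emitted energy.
15.5442 eV

The energy levels of C⁵⁺ are E_n = -13.6057 × 6² / n² eV.

First transition (11 → 6):
ΔE₁ = |E_6 - E_11|
ΔE₁ = |-13.6057000000 - (-4.0479768595)| = 9.5577231 eV

Second transition (6 → 5):
ΔE₂ = |E_5 - E_6|
ΔE₂ = |-19.5922080000 - (-13.6057000000)| = 5.9865080 eV

Total energy released:
E_total = ΔE₁ + ΔE₂ = 9.5577231 + 5.9865080 = 15.5442 eV

Note: This equals the direct transition 11 → 5: 15.5442 eV ✓
Energy is conserved regardless of the path taken.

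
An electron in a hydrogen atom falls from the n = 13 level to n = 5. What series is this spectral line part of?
Pfund series

The spectral series in hydrogen are named based on the final (lower) energy level:
- Lyman series: n_final = 1 (ultraviolet)
- Balmer series: n_final = 2 (visible/near-UV)
- Paschen series: n_final = 3 (infrared)
- Brackett series: n_final = 4 (infrared)
- Pfund series: n_final = 5 (far infrared)

Since this transition ends at n = 5, it belongs to the Pfund series.

For reference, this 13 → 5 line has photon energy
ΔE = 13.6057 eV × (1/5² - 1/13²) = 0.46372089941 eV,
corresponding to wavelength λ = hc/ΔE = 1239.84 eV·nm / 0.46372089941 eV = 2673.67721 nm in the far infrared region.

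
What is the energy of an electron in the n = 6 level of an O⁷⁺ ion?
-24.1879 eV

For hydrogen-like ions, the energy levels scale with Z²:
E_n = -13.6057 Z² / n² eV

For O⁷⁺ (Z = 8) at n = 6:
E_6 = -13.6057 × 8² / 6²
E_6 = -13.6057 × 64 / 36
E_6 = -870.7648 / 36
E_6 = -24.1879 eV

The energy is 64 times more negative than hydrogen at the same n due to the stronger nuclear charge.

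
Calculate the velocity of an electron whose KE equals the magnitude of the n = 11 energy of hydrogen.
1.9888e+05 m/s (or 0.066% of c)

The binding energy at n = 11 for hydrogen is:
E_11 = -13.6057/11² = -0.11244380 eV
|E_11| = 0.11244380 eV

Convert to Joules:
KE = 0.11244380 eV × (1.602177 × 10⁻¹⁹ J/eV) = 1.801549e-20 J

Using KE = ½mv²:
v = √(2·KE/m_e)
v = √(2 × 1.801549e-20 J / 9.10938 × 10⁻³¹ kg)
v = 1.9888e+05 m/s

This is approximately 0.066% the speed of light.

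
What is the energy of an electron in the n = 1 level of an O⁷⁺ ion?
-870.7648 eV

For hydrogen-like ions, the energy levels scale with Z²:
E_n = -13.6057 Z² / n² eV

For O⁷⁺ (Z = 8) at n = 1:
E_1 = -13.6057 × 8² / 1²
E_1 = -13.6057 × 64 / 1
E_1 = -870.7648 / 1
E_1 = -870.7648 eV

The energy is 64 times more negative than hydrogen at the same n due to the stronger nuclear charge.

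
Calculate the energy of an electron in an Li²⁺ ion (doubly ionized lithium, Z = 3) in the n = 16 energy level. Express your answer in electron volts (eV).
-0.48 eV

The energy levels of a hydrogen-like atom are given by:
E_n = -13.6057 Z² / n² eV  (with Z = 3 for Li²⁺)

For n = 16:
E_16 = -13.6057 × 3² / 16²
E_16 = -13.6057 × 9 / 256
E_16 = -0.48 eV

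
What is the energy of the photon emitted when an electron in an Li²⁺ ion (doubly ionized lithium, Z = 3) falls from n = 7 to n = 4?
5.15420 eV

The energy levels are E_n = -13.6057 Z² eV / n².

Energy at n = 7: E_7 = -13.6057 × 3² / 7² = -2.49900612 eV
Energy at n = 4: E_4 = -13.6057 × 3² / 4² = -7.65320625 eV

For emission (electron falling to lower state), the photon energy is:
E_photon = E_7 - E_4 = |-2.49900612 - (-7.65320625)|
E_photon = 5.15420 eV

This energy is carried away by the emitted photon.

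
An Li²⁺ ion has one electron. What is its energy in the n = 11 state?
-1.01 eV

For hydrogen-like ions, the energy levels scale with Z²:
E_n = -13.6057 Z² / n² eV

For Li²⁺ (Z = 3) at n = 11:
E_11 = -13.6057 × 3² / 11²
E_11 = -13.6057 × 9 / 121
E_11 = -122.4513 / 121
E_11 = -1.01 eV

The energy is 9 times more negative than hydrogen at the same n due to the stronger nuclear charge.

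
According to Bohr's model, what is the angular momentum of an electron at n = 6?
6.32743e-34 J·s (or 6ℏ)

In the Bohr model, angular momentum is quantized:
L = nℏ

where ℏ = h/(2π) = 1.0545718e-34 J·s

For n = 6:
L = 6 × 1.0545718e-34 J·s
L = 6.32743e-34 J·s

This can also be written as L = 6ℏ.
The angular momentum is an integer multiple of the reduced Planck constant.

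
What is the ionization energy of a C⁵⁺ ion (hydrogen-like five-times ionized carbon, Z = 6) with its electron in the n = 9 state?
6.04698 eV

The ionization energy is the energy needed to remove the electron completely (n → ∞).

For a hydrogen-like ion with Z = 6, E_n = -13.6057 Z² / n² eV.

At n = 9: E_9 = -13.6057 × 6² / 9² = -6.04697778 eV
At n = ∞: E_∞ = 0 eV

Ionization energy = E_∞ - E_9 = 0 - (-6.04697778) = 6.04697778 eV
Ionization energy ≈ 6.04698 eV

This is also called the binding energy of the electron in state n = 9.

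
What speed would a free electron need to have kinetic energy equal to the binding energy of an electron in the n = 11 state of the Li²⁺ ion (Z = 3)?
5.97e+05 m/s (or 0.1990% of c)

The binding energy at n = 11 for Li²⁺ is:
E_11 = -13.6057 × 3²/11² = -1.011994 eV
|E_11| = 1.011994 eV

Convert to Joules:
KE = 1.011994 eV × (1.602177 × 10⁻¹⁹ J/eV) = 1.6214e-19 J

Using KE = ½mv²:
v = √(2·KE/m_e)
v = √(2 × 1.6214e-19 J / 9.10938 × 10⁻³¹ kg)
v = 5.97e+05 m/s

This is approximately 0.1990% the speed of light.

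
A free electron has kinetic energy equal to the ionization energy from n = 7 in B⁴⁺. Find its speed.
1.56264e+06 m/s (or 0.5212% of c)

The binding energy at n = 7 for B⁴⁺ is:
E_7 = -13.6057 × 5²/7² = -6.94168367 eV
|E_7| = 6.94168367 eV

Convert to Joules:
KE = 6.94168367 eV × (1.602177 × 10⁻¹⁹ J/eV) = 1.1121806e-18 J

Using KE = ½mv²:
v = √(2·KE/m_e)
v = √(2 × 1.1121806e-18 J / 9.10938 × 10⁻³¹ kg)
v = 1.56264e+06 m/s

This is approximately 0.5212% the speed of light.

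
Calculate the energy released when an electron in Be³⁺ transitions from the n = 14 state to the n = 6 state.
4.9363 eV

The energy levels are E_n = -13.6057 Z² eV / n².

Energy at n = 14: E_14 = -13.6057 × 4² / 14² = -1.1106694 eV
Energy at n = 6: E_6 = -13.6057 × 4² / 6² = -6.0469778 eV

For emission (electron falling to lower state), the photon energy is:
E_photon = E_14 - E_6 = |-1.1106694 - (-6.0469778)|
E_photon = 4.9363 eV

This energy is carried away by the emitted photon.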